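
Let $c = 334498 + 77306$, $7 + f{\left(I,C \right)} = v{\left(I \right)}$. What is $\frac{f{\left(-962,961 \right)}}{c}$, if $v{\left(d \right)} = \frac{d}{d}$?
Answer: $- \frac{1}{68634} \approx -1.457 \cdot 10^{-5}$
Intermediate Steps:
$v{\left(d \right)} = 1$
$f{\left(I,C \right)} = -6$ ($f{\left(I,C \right)} = -7 + 1 = -6$)
$c = 411804$
$\frac{f{\left(-962,961 \right)}}{c} = - \frac{6}{411804} = \left(-6\right) \frac{1}{411804} = - \frac{1}{68634}$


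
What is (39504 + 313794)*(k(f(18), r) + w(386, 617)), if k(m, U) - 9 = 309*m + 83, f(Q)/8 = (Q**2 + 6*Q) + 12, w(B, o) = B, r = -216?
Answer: 387937455708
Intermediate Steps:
f(Q) = 96 + 8*Q**2 + 48*Q (f(Q) = 8*((Q**2 + 6*Q) + 12) = 8*(12 + Q**2 + 6*Q) = 96 + 8*Q**2 + 48*Q)
k(m, U) = 92 + 309*m (k(m, U) = 9 + (309*m + 83) = 9 + (83 + 309*m) = 92 + 309*m)
(39504 + 313794)*(k(f(18), r) + w(386, 617)) = (39504 + 313794)*((92 + 309*(96 + 8*18**2 + 48*18)) + 386) = 353298*((92 + 309*(96 + 8*324 + 864)) + 386) = 353298*((92 + 309*(96 + 2592 + 864)) + 386) = 353298*((92 + 309*3552) + 386) = 353298*((92 + 1097568) + 386) = 353298*(1097660 + 386) = 353298*1098046 = 387937455708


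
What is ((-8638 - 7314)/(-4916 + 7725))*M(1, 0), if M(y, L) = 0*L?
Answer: 0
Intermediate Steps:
M(y, L) = 0
((-8638 - 7314)/(-4916 + 7725))*M(1, 0) = ((-8638 - 7314)/(-4916 + 7725))*0 = -15952/2809*0 = 0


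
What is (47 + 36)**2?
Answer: 6889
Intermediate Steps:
(47 + 36)**2 = 83**2 = 6889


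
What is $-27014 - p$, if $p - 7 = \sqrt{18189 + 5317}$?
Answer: $-27021 - \sqrt{23506} \approx -27174.0$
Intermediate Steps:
$p = 7 + \sqrt{23506}$ ($p = 7 + \sqrt{18189 + 5317} = 7 + \sqrt{23506} \approx 160.32$)
$-27014 - p = -27014 - \left(7 + \sqrt{23506}\right) = -27021 - \sqrt{23506}$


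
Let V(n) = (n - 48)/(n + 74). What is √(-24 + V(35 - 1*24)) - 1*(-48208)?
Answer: 48208 + I*√176545/85 ≈ 48208.0 + 4.9432*I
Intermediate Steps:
V(n) = (-48 + n)/(74 + n)
√(-24 + V(35 - 1*24)) - 1*(-48208) = √(-24 + (-48 + (35 - 1*24))/(74 + (35 - 1*24))) - 1*(-48208) = √(-24 + (-48 + (35 - 24))/(74 + (35 - 24))) + 48208 = √(-24 + (-48 + 11)/(74 + 11)) + 48208 = √(-24 - 37/85) + 48208 = √(-2077/85) + 48208 = I*√176545/85 + 48208 = 48208 + I*√176545/85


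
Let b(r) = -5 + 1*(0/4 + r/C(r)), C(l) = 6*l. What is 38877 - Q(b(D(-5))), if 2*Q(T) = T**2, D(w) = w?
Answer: 2798303/72 ≈ 38865.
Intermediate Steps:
b(r) = -29/6 (b(r) = -5 + 1*(0/4 + r/((6*r))) = -5 + 1*(0*(1/4) + r*(1/(6*r))) = -5 + 1*(0 + 1/6) = -5 + 1*(1/6) = -5 + 1/6 = -29/6)
Q(T) = T**2/2
38877 - Q(b(D(-5))) = 38877 - (-29/6)**2/2 = 38877 - 841/(2*36) = 38877 - 1*841/72 = 38877 - 841/72 = 2798303/72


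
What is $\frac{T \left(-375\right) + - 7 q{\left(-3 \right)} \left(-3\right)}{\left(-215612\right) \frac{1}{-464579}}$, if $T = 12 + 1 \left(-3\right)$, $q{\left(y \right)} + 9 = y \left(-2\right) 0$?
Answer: $- \frac{413939889}{53903} \approx -7679.3$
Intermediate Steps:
$q{\left(y \right)} = -9$ ($q{\left(y \right)} = -9 + y \left(-2\right) 0 = -9 + - 2 y 0 = -9 + 0 = -9$)
$T = 9$ ($T = 12 - 3 = 9$)
$\frac{T \left(-375\right) + - 7 q{\left(-3 \right)} \left(-3\right)}{\left(-215612\right) \frac{1}{-464579}} = \frac{9 \left(-375\right) + \left(-7\right) \left(-9\right) \left(-3\right)}{\left(-215612\right) \frac{1}{-464579}} = \frac{-3375 + 63 \left(-3\right)}{\left(-215612\right) \left(- \frac{1}{464579}\right)} = \frac{-3375 - 189}{\frac{215612}{464579}} = \left(-3564\right) \frac{464579}{215612} = - \frac{413939889}{53903}$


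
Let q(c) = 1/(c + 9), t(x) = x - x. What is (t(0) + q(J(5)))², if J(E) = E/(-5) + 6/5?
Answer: 25/2116 ≈ 0.011815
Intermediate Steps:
t(x) = 0
J(E) = 6/5 - E/5 (J(E) = E*(-⅕) + 6*(⅕) = -E/5 + 6/5 = 6/5 - E/5)
q(c) = 1/(9 + c)
(t(0) + q(J(5)))² = (0 + 1/(9 + (6/5 - ⅕*5)))² = (0 + 1/(9 + (6/5 - 1)))² = (0 + 1/(9 + ⅕))² = (0 + 1/(46/5))² = (0 + 5/46)² = (5/46)² = 25/2116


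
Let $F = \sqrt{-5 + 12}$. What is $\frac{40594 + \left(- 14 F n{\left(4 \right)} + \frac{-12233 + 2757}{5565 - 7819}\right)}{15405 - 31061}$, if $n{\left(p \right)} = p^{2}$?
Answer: $- \frac{248664}{95893} + \frac{28 \sqrt{7}}{1957} \approx -2.5553$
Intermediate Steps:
$F = \sqrt{7} \approx 2.6458$
$\frac{40594 + \left(- 14 F n{\left(4 \right)} + \frac{-12233 + 2757}{5565 - 7819}\right)}{15405 - 31061} = \frac{40594 + \left(- 14 \sqrt{7} \cdot 4^{2} + \frac{-12233 + 2757}{5565 - 7819}\right)}{15405 - 31061} = \frac{40594 + \left(- 14 \sqrt{7} \cdot 16 - \frac{9476}{-2254}\right)}{-15656} = \left(40594 - \left(- \frac{206}{49} + 224 \sqrt{7}\right)\right) \left(- \frac{1}{15656}\right) = \left(40594 + \left(- 224 \sqrt{7} + \frac{206}{49}\right)\right) \left(- \frac{1}{15656}\right) = \left(40594 + \left(\frac{206}{49} - 224 \sqrt{7}\right)\right) \left(- \frac{1}{15656}\right) = \left(\frac{1989312}{49} - 224 \sqrt{7}\right) \left(- \frac{1}{15656}\right) = - \frac{248664}{95893} + \frac{28 \sqrt{7}}{1957}$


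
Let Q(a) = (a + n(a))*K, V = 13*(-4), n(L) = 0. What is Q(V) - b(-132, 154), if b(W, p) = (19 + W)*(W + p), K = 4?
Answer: 2278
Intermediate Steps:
V = -52
Q(a) = 4*a (Q(a) = (a + 0)*4 = a*4 = 4*a)
Q(V) - b(-132, 154) = 4*(-52) - ((-132)**2 + 19*(-132) + 19*154 - 132*154) = -208 - (17424 - 2508 + 2926 - 20328) = -208 - 1*(-2486) = -208 + 2486 = 2278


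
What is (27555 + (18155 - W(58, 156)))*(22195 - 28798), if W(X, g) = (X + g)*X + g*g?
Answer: -59176086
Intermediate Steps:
W(X, g) = g**2 + X*(X + g) (W(X, g) = X*(X + g) + g**2 = g**2 + X*(X + g))
(27555 + (18155 - W(58, 156)))*(22195 - 28798) = (27555 + (18155 - (58**2 + 156**2 + 58*156)))*(22195 - 28798) = (27555 + (18155 - (3364 + 24336 + 9048)))*(-6603) = (27555 + (18155 - 1*36748))*(-6603) = (27555 + (18155 - 36748))*(-6603) = (27555 - 18593)*(-6603) = 8962*(-6603) = -59176086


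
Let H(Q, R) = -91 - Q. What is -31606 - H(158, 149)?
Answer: -31357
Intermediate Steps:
-31606 - H(158, 149) = -31606 - (-91 - 1*158) = -31606 - (-91 - 158) = -31606 - 1*(-249) = -31606 + 249 = -31357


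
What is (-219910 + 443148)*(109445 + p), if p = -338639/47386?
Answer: 578836280440089/23693 ≈ 2.4431e+10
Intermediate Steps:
p = -338639/47386 (p = -338639*1/47386 = -338639/47386 ≈ -7.1464)
(-219910 + 443148)*(109445 + p) = (-219910 + 443148)*(109445 - 338639/47386) = 223238*(5185822131/47386) = 578836280440089/23693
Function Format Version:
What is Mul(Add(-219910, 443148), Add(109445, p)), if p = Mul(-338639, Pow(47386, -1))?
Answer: Rational(578836280440089, 23693) ≈ 2.4431e+10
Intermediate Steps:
p = Rational(-338639, 47386) (p = Mul(-338639, Rational(1, 47386)) = Rational(-338639, 47386) ≈ -7.1464)
Mul(Add(-219910, 443148), Add(109445, p)) = Mul(Add(-219910, 443148), Add(109445, Rational(-338639, 47386))) = Mul(223238, Rational(5185822131, 47386)) = Rational(578836280440089, 23693)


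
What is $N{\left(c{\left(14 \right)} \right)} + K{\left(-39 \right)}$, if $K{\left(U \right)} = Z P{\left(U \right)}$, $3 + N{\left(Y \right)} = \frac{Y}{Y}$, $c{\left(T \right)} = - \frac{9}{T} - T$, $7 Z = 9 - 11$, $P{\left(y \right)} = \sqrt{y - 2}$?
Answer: $-2 - \frac{2 i \sqrt{41}}{7} \approx -2.0 - 1.8295 i$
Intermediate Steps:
$P{\left(y \right)} = \sqrt{-2 + y}$
$Z = - \frac{2}{7}$ ($Z = \frac{9 - 11}{7} = \frac{1}{7} \left(-2\right) = - \frac{2}{7} \approx -0.28571$)
$c{\left(T \right)} = - T - \frac{9}{T}$
$N{\left(Y \right)} = -2$ ($N{\left(Y \right)} = -3 + \frac{Y}{Y} = -3 + 1 = -2$)
$K{\left(U \right)} = - \frac{2 \sqrt{-2 + U}}{7}$
$N{\left(c{\left(14 \right)} \right)} + K{\left(-39 \right)} = -2 - \frac{2 \sqrt{-2 - 39}}{7} = -2 - \frac{2 \sqrt{-41}}{7} = -2 - \frac{2 i \sqrt{41}}{7}$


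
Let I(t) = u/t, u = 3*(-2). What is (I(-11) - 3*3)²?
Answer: 8649/121 ≈ 71.479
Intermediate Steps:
u = -6
I(t) = -6/t
(I(-11) - 3*3)² = (-6/(-11) - 3*3)² = (-6*(-1/11) - 9)² = (6/11 - 9)² = (-93/11)² = 8649/121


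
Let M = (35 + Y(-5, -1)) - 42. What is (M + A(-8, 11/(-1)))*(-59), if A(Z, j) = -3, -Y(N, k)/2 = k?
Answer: 472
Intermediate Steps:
Y(N, k) = -2*k
M = -5 (M = (35 - 2*(-1)) - 42 = (35 + 2) - 42 = 37 - 42 = -5)
(M + A(-8, 11/(-1)))*(-59) = (-5 - 3)*(-59) = -8*(-59) = 472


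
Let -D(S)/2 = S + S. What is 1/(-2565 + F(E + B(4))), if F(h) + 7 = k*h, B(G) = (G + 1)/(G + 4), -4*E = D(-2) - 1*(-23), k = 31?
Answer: -8/22343 ≈ -0.00035805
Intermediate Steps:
D(S) = -4*S (D(S) = -2*(S + S) = -4*S)
E = -31/4 (E = -(-4*(-2) - 1*(-23))/4 = -(8 + 23)/4 = -¼*31 = -31/4 ≈ -7.7500)
B(G) = (1 + G)/(4 + G)
F(h) = -7 + 31*h
1/(-2565 + F(E + B(4))) = 1/(-2565 + (-7 + 31*(-31/4 + (1 + 4)/(4 + 4)))) = 1/(-2565 + (-7 + 31*(-31/4 + 5/8))) = 1/(-2565 + (-7 + 31*(-57/8))) = 1/(-2565 + (-7 - 1767/8)) = 1/(-2565 - 1823/8) = 1/(-22343/8) = -8/22343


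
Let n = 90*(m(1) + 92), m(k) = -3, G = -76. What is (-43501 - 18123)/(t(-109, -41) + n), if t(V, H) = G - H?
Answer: -61624/7975 ≈ -7.7271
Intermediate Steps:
t(V, H) = -76 - H
n = 8010 (n = 90*(-3 + 92) = 90*89 = 8010)
(-43501 - 18123)/(t(-109, -41) + n) = (-43501 - 18123)/((-76 - 1*(-41)) + 8010) = -61624/((-76 + 41) + 8010) = -61624/(-35 + 8010) = -61624/7975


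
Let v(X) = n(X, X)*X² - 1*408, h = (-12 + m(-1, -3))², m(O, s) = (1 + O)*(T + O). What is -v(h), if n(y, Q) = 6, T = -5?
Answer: -124008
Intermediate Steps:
m(O, s) = (1 + O)*(-5 + O)
h = 144 (h = (-12 + (-5 + (-1)² - 4*(-1)))² = (-12 + (-5 + 1 + 4))² = (-12 + 0)² = (-12)² = 144)
v(X) = -408 + 6*X² (v(X) = 6*X² - 1*408 = 6*X² - 408 = -408 + 6*X²)
-v(h) = -(-408 + 6*144²) = -(-408 + 6*20736) = -(-408 + 124416) = -1*124008 = -124008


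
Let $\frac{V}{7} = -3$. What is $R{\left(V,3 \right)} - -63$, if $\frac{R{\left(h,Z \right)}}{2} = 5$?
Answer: $73$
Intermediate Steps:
$V = -21$ ($V = 7 \left(-3\right) = -21$)
$R{\left(h,Z \right)} = 10$ ($R{\left(h,Z \right)} = 2 \cdot 5 = 10$)
$R{\left(V,3 \right)} - -63 = 10 - -63 = 10 + 63 = 73$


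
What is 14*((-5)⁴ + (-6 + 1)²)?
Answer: 9100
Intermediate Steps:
14*((-5)⁴ + (-6 + 1)²) = 14*(625 + (-5)²) = 14*(625 + 25) = 14*650 = 9100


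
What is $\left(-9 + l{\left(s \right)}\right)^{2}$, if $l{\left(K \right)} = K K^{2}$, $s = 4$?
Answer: $3025$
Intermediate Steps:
$l{\left(K \right)} = K^{3}$
$\left(-9 + l{\left(s \right)}\right)^{2} = \left(-9 + 4^{3}\right)^{2} = \left(-9 + 64\right)^{2} = 55^{2} = 3025$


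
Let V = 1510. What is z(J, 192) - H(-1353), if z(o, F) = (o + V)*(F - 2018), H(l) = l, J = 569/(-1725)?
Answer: -4752900581/1725 ≈ -2.7553e+6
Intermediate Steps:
J = -569/1725 (J = 569*(-1/1725) = -569/1725 ≈ -0.32985)
z(o, F) = (-2018 + F)*(1510 + o) (z(o, F) = (o + 1510)*(F - 2018) = (1510 + o)*(-2018 + F) = (-2018 + F)*(1510 + o))
z(J, 192) - H(-1353) = (-3047180 - 2018*(-569/1725) + 1510*192 + 192*(-569/1725)) - 1*(-1353) = (-3047180 + 1148242/1725 + 289920 - 36416/575) + 1353 = -4755234506/1725 + 1353 = -4752900581/1725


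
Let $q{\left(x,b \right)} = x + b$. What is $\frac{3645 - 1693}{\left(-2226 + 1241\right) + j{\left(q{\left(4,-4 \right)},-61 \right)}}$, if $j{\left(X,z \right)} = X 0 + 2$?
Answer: $- \frac{1952}{983} \approx -1.9858$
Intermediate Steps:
$q{\left(x,b \right)} = b + x$
$j{\left(X,z \right)} = 2$ ($j{\left(X,z \right)} = 0 + 2 = 2$)
$\frac{3645 - 1693}{\left(-2226 + 1241\right) + j{\left(q{\left(4,-4 \right)},-61 \right)}} = \frac{3645 - 1693}{\left(-2226 + 1241\right) + 2} = \frac{1952}{-985 + 2} = \frac{1952}{-983} = 1952 \left(- \frac{1}{983}\right) = - \frac{1952}{983}$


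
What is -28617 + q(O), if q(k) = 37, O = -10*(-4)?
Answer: -28580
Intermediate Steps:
O = 40
-28617 + q(O) = -28617 + 37 = -28580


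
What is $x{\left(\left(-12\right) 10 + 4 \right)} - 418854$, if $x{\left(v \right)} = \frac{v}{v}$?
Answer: $-418853$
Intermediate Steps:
$x{\left(v \right)} = 1$
$x{\left(\left(-12\right) 10 + 4 \right)} - 418854 = 1 - 418854 = -418853$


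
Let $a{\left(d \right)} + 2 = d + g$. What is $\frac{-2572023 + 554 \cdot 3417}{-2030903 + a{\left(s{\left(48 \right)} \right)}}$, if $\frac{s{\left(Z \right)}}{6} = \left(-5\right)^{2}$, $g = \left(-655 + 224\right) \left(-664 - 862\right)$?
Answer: $\frac{75445}{152561} \approx 0.49452$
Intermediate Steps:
$g = 657706$ ($g = \left(-431\right) \left(-1526\right) = 657706$)
$s{\left(Z \right)} = 150$ ($s{\left(Z \right)} = 6 \left(-5\right)^{2} = 6 \cdot 25 = 150$)
$a{\left(d \right)} = 657704 + d$ ($a{\left(d \right)} = -2 + \left(d + 657706\right) = -2 + \left(657706 + d\right) = 657704 + d$)
$\frac{-2572023 + 554 \cdot 3417}{-2030903 + a{\left(s{\left(48 \right)} \right)}} = \frac{-2572023 + 554 \cdot 3417}{-2030903 + \left(657704 + 150\right)} = \frac{-2572023 + 1893018}{-2030903 + 657854} = - \frac{679005}{-1373049} = \left(-679005\right) \left(- \frac{1}{1373049}\right) = \frac{75445}{152561}$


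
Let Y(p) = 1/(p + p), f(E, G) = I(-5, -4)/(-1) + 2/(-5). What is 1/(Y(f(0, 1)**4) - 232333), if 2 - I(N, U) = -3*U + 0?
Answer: -10616832/2466640428431 ≈ -4.3042e-6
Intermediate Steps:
I(N, U) = 2 + 3*U (I(N, U) = 2 - (-3*U + 0) = 2 - (-3)*U = 2 + 3*U)
f(E, G) = 48/5 (f(E, G) = (2 + 3*(-4))/(-1) + 2/(-5) = (2 - 12)*(-1) + 2*(-1/5) = -10*(-1) - 2/5 = 10 - 2/5 = 48/5)
Y(p) = 1/(2*p)
1/(Y(f(0, 1)**4) - 232333) = 1/(1/(2*((48/5)**4)) - 232333) = 1/(1/(2*(5308416/625)) - 232333) = 1/((1/2)*(625/5308416) - 232333) = 1/(625/10616832 - 232333) = 1/(-2466640428431/10616832) = -10616832/2466640428431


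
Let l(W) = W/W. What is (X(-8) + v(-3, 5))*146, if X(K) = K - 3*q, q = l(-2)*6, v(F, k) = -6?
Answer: -4672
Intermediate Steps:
l(W) = 1
q = 6 (q = 1*6 = 6)
X(K) = -18 + K (X(K) = K - 3*6 = K - 18 = -18 + K)
(X(-8) + v(-3, 5))*146 = ((-18 - 8) - 6)*146 = (-26 - 6)*146 = -32*146 = -4672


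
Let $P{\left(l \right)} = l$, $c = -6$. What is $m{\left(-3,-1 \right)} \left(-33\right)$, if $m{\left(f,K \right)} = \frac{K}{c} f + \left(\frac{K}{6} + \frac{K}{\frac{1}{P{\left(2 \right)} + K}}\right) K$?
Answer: $-22$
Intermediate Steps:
$m{\left(f,K \right)} = K \left(\frac{K}{6} + K \left(2 + K\right)\right) - \frac{K f}{6}$ ($m{\left(f,K \right)} = \frac{K}{-6} f + \left(\frac{K}{6} + \frac{K}{\frac{1}{2 + K}}\right) K = K \left(- \frac{1}{6}\right) f + \left(K \frac{1}{6} + K \left(2 + K\right)\right) K = - \frac{K}{6} f + \left(\frac{K}{6} + K \left(2 + K\right)\right) K = - \frac{K f}{6} + K \left(\frac{K}{6} + K \left(2 + K\right)\right) = K \left(\frac{K}{6} + K \left(2 + K\right)\right) - \frac{K f}{6}$)
$m{\left(-3,-1 \right)} \left(-33\right) = \frac{1}{6} \left(-1\right) \left(\left(-1\right) \left(-3\right) + 6 \left(-1\right)^{2} + 13 \left(-1\right)\right) \left(-33\right) = \frac{1}{6} \left(-1\right) \left(3 + 6 \cdot 1 - 13\right) \left(-33\right) = \frac{1}{6} \left(-1\right) \left(3 + 6 - 13\right) \left(-33\right) = \frac{1}{6} \left(-1\right) \left(-4\right) \left(-33\right) = \frac{2}{3} \left(-33\right) = -22$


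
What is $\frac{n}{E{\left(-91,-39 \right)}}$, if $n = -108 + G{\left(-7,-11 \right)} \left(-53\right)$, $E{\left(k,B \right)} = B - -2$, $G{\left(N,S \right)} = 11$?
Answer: $\frac{691}{37} \approx 18.676$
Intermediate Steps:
$E{\left(k,B \right)} = 2 + B$ ($E{\left(k,B \right)} = B + 2 = 2 + B$)
$n = -691$ ($n = -108 + 11 \left(-53\right) = -108 - 583 = -691$)
$\frac{n}{E{\left(-91,-39 \right)}} = - \frac{691}{2 - 39} = - \frac{691}{-37} = \left(-691\right) \left(- \frac{1}{37}\right) = \frac{691}{37}$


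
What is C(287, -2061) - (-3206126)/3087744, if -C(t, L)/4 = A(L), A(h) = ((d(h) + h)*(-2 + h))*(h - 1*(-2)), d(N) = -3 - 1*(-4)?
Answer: 4912486749549893/140352 ≈ 3.5001e+10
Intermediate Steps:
d(N) = 1 (d(N) = -3 + 4 = 1)
A(h) = (1 + h)*(-2 + h)*(2 + h) (A(h) = ((1 + h)*(-2 + h))*(h - 1*(-2)) = ((1 + h)*(-2 + h))*(h + 2) = ((1 + h)*(-2 + h))*(2 + h) = (1 + h)*(-2 + h)*(2 + h))
C(t, L) = 16 - 4*L² - 4*L³ + 16*L (C(t, L) = -4*(-4 + L² + L³ - 4*L) = 16 - 4*L² - 4*L³ + 16*L)
C(287, -2061) - (-3206126)/3087744 = (16 - 4*(-2061)² - 4*(-2061)³ + 16*(-2061)) - (-3206126)/3087744 = (16 - 4*4247721 - 4*(-8754552981) - 32976) - (-3206126)/3087744 = (16 - 16990884 + 35018211924 - 32976) - 1*(-145733/140352) = 35001188080 + 145733/140352 = 4912486749549893/140352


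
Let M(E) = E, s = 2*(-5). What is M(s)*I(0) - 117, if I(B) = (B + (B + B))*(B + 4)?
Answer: -117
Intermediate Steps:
I(B) = 3*B*(4 + B) (I(B) = (B + 2*B)*(4 + B) = (3*B)*(4 + B) = 3*B*(4 + B))
s = -10
M(s)*I(0) - 117 = -30*0*(4 + 0) - 117 = -30*0*4 - 117 = -10*0 - 117 = 0 - 117 = -117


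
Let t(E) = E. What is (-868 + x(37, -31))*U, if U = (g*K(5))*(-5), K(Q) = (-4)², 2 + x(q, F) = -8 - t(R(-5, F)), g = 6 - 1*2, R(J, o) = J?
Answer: 279360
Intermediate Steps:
g = 4 (g = 6 - 2 = 4)
x(q, F) = -5 (x(q, F) = -2 + (-8 - 1*(-5)) = -2 + (-8 + 5) = -2 - 3 = -5)
K(Q) = 16
U = -320 (U = (4*16)*(-5) = 64*(-5) = -320)
(-868 + x(37, -31))*U = (-868 - 5)*(-320) = -873*(-320) = 279360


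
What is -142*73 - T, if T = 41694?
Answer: -52060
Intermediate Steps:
-142*73 - T = -142*73 - 1*41694 = -10366 - 41694 = -52060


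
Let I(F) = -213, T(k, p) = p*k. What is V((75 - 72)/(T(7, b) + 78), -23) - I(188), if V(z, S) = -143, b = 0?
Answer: 70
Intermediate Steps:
T(k, p) = k*p
V((75 - 72)/(T(7, b) + 78), -23) - I(188) = -143 - 1*(-213) = -143 + 213 = 70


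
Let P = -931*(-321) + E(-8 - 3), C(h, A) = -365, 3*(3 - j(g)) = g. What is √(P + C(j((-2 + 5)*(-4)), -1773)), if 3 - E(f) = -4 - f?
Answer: √298482 ≈ 546.33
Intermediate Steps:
j(g) = 3 - g/3
E(f) = 7 + f (E(f) = 3 - (-4 - f) = 3 + (4 + f) = 7 + f)
P = 298847 (P = -931*(-321) + (7 + (-8 - 3)) = 298851 + (7 - 11) = 298851 - 4 = 298847)
√(P + C(j((-2 + 5)*(-4)), -1773)) = √(298847 - 365) = √298482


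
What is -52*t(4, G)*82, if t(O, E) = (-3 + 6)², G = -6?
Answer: -38376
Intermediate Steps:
t(O, E) = 9 (t(O, E) = 3² = 9)
-52*t(4, G)*82 = -52*9*82 = -468*82 = -38376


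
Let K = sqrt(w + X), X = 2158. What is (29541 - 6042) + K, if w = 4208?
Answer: 23499 + sqrt(6366) ≈ 23579.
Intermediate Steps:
K = sqrt(6366) (K = sqrt(4208 + 2158) = sqrt(6366) ≈ 79.787)
(29541 - 6042) + K = (29541 - 6042) + sqrt(6366) = 23499 + sqrt(6366)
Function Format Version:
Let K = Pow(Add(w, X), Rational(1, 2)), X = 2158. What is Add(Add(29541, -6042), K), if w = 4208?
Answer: Add(23499, Pow(6366, Rational(1, 2))) ≈ 23579.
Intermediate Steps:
K = Pow(6366, Rational(1, 2)) (K = Pow(Add(4208, 2158), Rational(1, 2)) = Pow(6366, Rational(1, 2)) ≈ 79.787)
Add(Add(29541, -6042), K) = Add(Add(29541, -6042), Pow(6366, Rational(1, 2))) = Add(23499, Pow(6366, Rational(1, 2)))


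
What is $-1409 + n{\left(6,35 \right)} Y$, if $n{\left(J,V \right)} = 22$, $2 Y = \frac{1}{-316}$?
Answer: $- \frac{445255}{316} \approx -1409.0$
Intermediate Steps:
$Y = - \frac{1}{632}$ ($Y = \frac{1}{2 \left(-316\right)} = \frac{1}{2} \left(- \frac{1}{316}\right) = - \frac{1}{632} \approx -0.0015823$)
$-1409 + n{\left(6,35 \right)} Y = -1409 + 22 \left(- \frac{1}{632}\right) = -1409 - \frac{11}{316} = - \frac{445255}{316}$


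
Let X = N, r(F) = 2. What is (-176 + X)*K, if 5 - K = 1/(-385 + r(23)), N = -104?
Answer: -536480/383 ≈ -1400.7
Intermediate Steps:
X = -104
K = 1916/383 (K = 5 - 1/(-385 + 2) = 5 - 1/(-383) = 5 - 1*(-1/383) = 5 + 1/383 = 1916/383 ≈ 5.0026)
(-176 + X)*K = (-176 - 104)*(1916/383) = -280*1916/383 = -536480/383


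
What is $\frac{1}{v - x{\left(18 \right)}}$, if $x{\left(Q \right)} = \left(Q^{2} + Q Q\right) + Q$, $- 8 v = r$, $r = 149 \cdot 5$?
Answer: $- \frac{8}{6073} \approx -0.0013173$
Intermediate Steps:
$r = 745$
$v = - \frac{745}{8}$ ($v = \left(- \frac{1}{8}\right) 745 = - \frac{745}{8} \approx -93.125$)
$x{\left(Q \right)} = Q + 2 Q^{2}$ ($x{\left(Q \right)} = \left(Q^{2} + Q^{2}\right) + Q = 2 Q^{2} + Q = Q + 2 Q^{2}$)
$\frac{1}{v - x{\left(18 \right)}} = \frac{1}{- \frac{745}{8} - 18 \left(1 + 2 \cdot 18\right)} = \frac{1}{- \frac{745}{8} - 18 \left(1 + 36\right)} = \frac{1}{- \frac{745}{8} - 18 \cdot 37} = \frac{1}{- \frac{745}{8} - 666} = \frac{1}{- \frac{6073}{8}} = - \frac{8}{6073}$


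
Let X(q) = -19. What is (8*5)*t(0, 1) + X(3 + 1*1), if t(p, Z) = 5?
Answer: 181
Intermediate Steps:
(8*5)*t(0, 1) + X(3 + 1*1) = (8*5)*5 - 19 = 40*5 - 19 = 200 - 19 = 181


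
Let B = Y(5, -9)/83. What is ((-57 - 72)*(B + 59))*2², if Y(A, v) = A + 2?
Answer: -2530464/83 ≈ -30488.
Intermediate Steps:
Y(A, v) = 2 + A
B = 7/83 (B = (2 + 5)/83 = 7*(1/83) = 7/83 ≈ 0.084337)
((-57 - 72)*(B + 59))*2² = ((-57 - 72)*(7/83 + 59))*2² = -129*4904/83*4 = -632616/83*4 = -2530464/83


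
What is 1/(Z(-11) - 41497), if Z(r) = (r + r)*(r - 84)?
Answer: -1/39407 ≈ -2.5376e-5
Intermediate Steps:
Z(r) = 2*r*(-84 + r) (Z(r) = (2*r)*(-84 + r) = 2*r*(-84 + r))
1/(Z(-11) - 41497) = 1/(2*(-11)*(-84 - 11) - 41497) = 1/(2*(-11)*(-95) - 41497) = 1/(2090 - 41497) = 1/(-39407) = -1/39407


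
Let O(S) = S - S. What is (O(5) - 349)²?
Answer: 121801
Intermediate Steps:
O(S) = 0
(O(5) - 349)² = (0 - 349)² = (-349)² = 121801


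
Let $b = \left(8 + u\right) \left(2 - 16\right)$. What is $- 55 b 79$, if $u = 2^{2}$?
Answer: $729960$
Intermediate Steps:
$u = 4$
$b = -168$ ($b = \left(8 + 4\right) \left(2 - 16\right) = 12 \left(-14\right) = -168$)
$- 55 b 79 = \left(-55\right) \left(-168\right) 79 = 9240 \cdot 79 = 729960$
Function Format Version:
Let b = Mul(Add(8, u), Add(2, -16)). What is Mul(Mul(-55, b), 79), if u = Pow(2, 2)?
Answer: 729960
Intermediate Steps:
u = 4
b = -168 (b = Mul(Add(8, 4), Add(2, -16)) = Mul(12, -14) = -168)
Mul(Mul(-55, b), 79) = Mul(Mul(-55, -168), 79) = Mul(9240, 79) = 729960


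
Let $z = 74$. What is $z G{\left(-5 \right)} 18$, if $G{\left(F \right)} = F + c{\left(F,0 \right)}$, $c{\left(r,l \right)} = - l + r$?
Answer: $-13320$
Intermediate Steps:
$c{\left(r,l \right)} = r - l$
$G{\left(F \right)} = 2 F$ ($G{\left(F \right)} = F + \left(F - 0\right) = F + \left(F + 0\right) = F + F = 2 F$)
$z G{\left(-5 \right)} 18 = 74 \cdot 2 \left(-5\right) 18 = 74 \left(-10\right) 18 = \left(-740\right) 18 = -13320$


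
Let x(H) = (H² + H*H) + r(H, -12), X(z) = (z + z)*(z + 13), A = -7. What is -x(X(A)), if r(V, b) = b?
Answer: -14100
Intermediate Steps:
X(z) = 2*z*(13 + z) (X(z) = (2*z)*(13 + z) = 2*z*(13 + z))
x(H) = -12 + 2*H² (x(H) = (H² + H*H) - 12 = (H² + H²) - 12 = 2*H² - 12 = -12 + 2*H²)
-x(X(A)) = -(-12 + 2*(2*(-7)*(13 - 7))²) = -(-12 + 2*(2*(-7)*6)²) = -(-12 + 2*(-84)²) = -(-12 + 2*7056) = -(-12 + 14112) = -1*14100 = -14100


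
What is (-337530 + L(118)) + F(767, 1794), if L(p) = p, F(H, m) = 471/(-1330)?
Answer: -448758431/1330 ≈ -3.3741e+5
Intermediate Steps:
F(H, m) = -471/1330 (F(H, m) = 471*(-1/1330) = -471/1330)
(-337530 + L(118)) + F(767, 1794) = (-337530 + 118) - 471/1330 = -337412 - 471/1330 = -448758431/1330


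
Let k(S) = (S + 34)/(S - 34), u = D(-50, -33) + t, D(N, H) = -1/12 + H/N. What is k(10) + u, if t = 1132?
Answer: 339223/300 ≈ 1130.7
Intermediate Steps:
D(N, H) = -1/12 + H/N (D(N, H) = -1*1/12 + H/N = -1/12 + H/N)
u = 339773/300 (u = (-33 - 1/12*(-50))/(-50) + 1132 = -(-33 + 25/6)/50 + 1132 = -1/50*(-173/6) + 1132 = 173/300 + 1132 = 339773/300 ≈ 1132.6)
k(S) = (34 + S)/(-34 + S)
k(10) + u = (34 + 10)/(-34 + 10) + 339773/300 = 44/(-24) + 339773/300 = -1/24*44 + 339773/300 = -11/6 + 339773/300 = 339223/300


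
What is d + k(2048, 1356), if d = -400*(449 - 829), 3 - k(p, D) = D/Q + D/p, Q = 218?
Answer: 8482599337/55808 ≈ 1.5200e+5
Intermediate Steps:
k(p, D) = 3 - D/218 - D/p (k(p, D) = 3 - (D/218 + D/p) = 3 + (-D/218 - D/p) = 3 - D/218 - D/p)
d = 152000 (d = -400*(-380) = 152000)
d + k(2048, 1356) = 152000 + (3 - 1/218*1356 - 1*1356/2048) = 152000 + (3 - 678/109 - 1*1356*1/2048) = 152000 + (3 - 678/109 - 339/512) = 152000 - 216663/55808 = 8482599337/55808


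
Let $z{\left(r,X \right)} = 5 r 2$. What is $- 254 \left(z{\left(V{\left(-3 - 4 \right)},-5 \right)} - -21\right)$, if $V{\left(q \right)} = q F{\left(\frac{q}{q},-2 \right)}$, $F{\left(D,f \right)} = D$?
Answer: $12446$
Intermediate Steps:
$V{\left(q \right)} = q$ ($V{\left(q \right)} = q \frac{q}{q} = q 1 = q$)
$z{\left(r,X \right)} = 10 r$
$- 254 \left(z{\left(V{\left(-3 - 4 \right)},-5 \right)} - -21\right) = - 254 \left(10 \left(-3 - 4\right) - -21\right) = - 254 \left(10 \left(-7\right) + 21\right) = - 254 \left(-70 + 21\right) = \left(-254\right) \left(-49\right) = 12446$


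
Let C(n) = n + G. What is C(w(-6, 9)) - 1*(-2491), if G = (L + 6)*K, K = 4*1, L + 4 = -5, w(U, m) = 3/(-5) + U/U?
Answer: 12397/5 ≈ 2479.4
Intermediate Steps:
w(U, m) = 2/5 (w(U, m) = 3*(-1/5) + 1 = -3/5 + 1 = 2/5)
L = -9 (L = -4 - 5 = -9)
K = 4
G = -12 (G = (-9 + 6)*4 = -3*4 = -12)
C(n) = -12 + n (C(n) = n - 12 = -12 + n)
C(w(-6, 9)) - 1*(-2491) = (-12 + 2/5) - 1*(-2491) = -58/5 + 2491 = 12397/5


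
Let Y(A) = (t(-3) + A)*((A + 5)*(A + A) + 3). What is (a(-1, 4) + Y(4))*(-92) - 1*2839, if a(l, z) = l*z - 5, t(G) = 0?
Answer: -29611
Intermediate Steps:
a(l, z) = -5 + l*z
Y(A) = A*(3 + 2*A*(5 + A)) (Y(A) = (0 + A)*((A + 5)*(A + A) + 3) = A*((5 + A)*(2*A) + 3) = A*(2*A*(5 + A) + 3) = A*(3 + 2*A*(5 + A)))
(a(-1, 4) + Y(4))*(-92) - 1*2839 = ((-5 - 1*4) + 4*(3 + 2*4**2 + 10*4))*(-92) - 1*2839 = ((-5 - 4) + 4*(3 + 2*16 + 40))*(-92) - 2839 = (-9 + 4*(3 + 32 + 40))*(-92) - 2839 = (-9 + 4*75)*(-92) - 2839 = (-9 + 300)*(-92) - 2839 = 291*(-92) - 2839 = -26772 - 2839 = -29611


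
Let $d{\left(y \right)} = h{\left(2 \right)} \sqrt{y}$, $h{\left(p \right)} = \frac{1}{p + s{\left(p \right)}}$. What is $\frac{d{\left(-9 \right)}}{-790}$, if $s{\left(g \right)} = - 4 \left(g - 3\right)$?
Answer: $- \frac{i}{1580} \approx - 0.00063291 i$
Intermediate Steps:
$s{\left(g \right)} = 12 - 4 g$ ($s{\left(g \right)} = - 4 \left(-3 + g\right) = 12 - 4 g$)
$h{\left(p \right)} = \frac{1}{12 - 3 p}$ ($h{\left(p \right)} = \frac{1}{p - \left(-12 + 4 p\right)} = \frac{1}{12 - 3 p}$)
$d{\left(y \right)} = \frac{\sqrt{y}}{6}$ ($d{\left(y \right)} = - \frac{1}{-12 + 3 \cdot 2} \sqrt{y} = - \frac{1}{-12 + 6} \sqrt{y} = - \frac{1}{-6} \sqrt{y} = \left(-1\right) \left(- \frac{1}{6}\right) \sqrt{y} = \frac{\sqrt{y}}{6}$)
$\frac{d{\left(-9 \right)}}{-790} = \frac{\frac{1}{6} \sqrt{-9}}{-790} = \frac{3 i}{6} \left(- \frac{1}{790}\right) = \frac{i}{2} \left(- \frac{1}{790}\right) = - \frac{i}{1580}$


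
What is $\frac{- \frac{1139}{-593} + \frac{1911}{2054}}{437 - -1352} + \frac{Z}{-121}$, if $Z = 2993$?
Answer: $- \frac{501650044945}{20281846486} \approx -24.734$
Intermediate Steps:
$\frac{- \frac{1139}{-593} + \frac{1911}{2054}}{437 - -1352} + \frac{Z}{-121} = \frac{- \frac{1139}{-593} + \frac{1911}{2054}}{437 - -1352} + \frac{2993}{-121} = \frac{\left(-1139\right) \left(- \frac{1}{593}\right) + 1911 \cdot \frac{1}{2054}}{437 + 1352} + 2993 \left(- \frac{1}{121}\right) = \frac{\frac{1139}{593} + \frac{147}{158}}{1789} - \frac{2993}{121} = \frac{267133}{93694} \cdot \frac{1}{1789} - \frac{2993}{121} = \frac{267133}{167618566} - \frac{2993}{121} = - \frac{501650044945}{20281846486}$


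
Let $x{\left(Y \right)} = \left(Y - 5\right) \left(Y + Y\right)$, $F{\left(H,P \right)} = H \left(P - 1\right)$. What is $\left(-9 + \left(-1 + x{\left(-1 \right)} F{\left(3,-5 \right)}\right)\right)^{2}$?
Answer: $51076$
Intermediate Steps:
$F{\left(H,P \right)} = H \left(-1 + P\right)$
$x{\left(Y \right)} = 2 Y \left(-5 + Y\right)$ ($x{\left(Y \right)} = \left(-5 + Y\right) 2 Y = 2 Y \left(-5 + Y\right)$)
$\left(-9 + \left(-1 + x{\left(-1 \right)} F{\left(3,-5 \right)}\right)\right)^{2} = \left(-9 + \left(-1 + 2 \left(-1\right) \left(-5 - 1\right) 3 \left(-1 - 5\right)\right)\right)^{2} = \left(-9 + \left(-1 + 2 \left(-1\right) \left(-6\right) 3 \left(-6\right)\right)\right)^{2} = \left(-9 + \left(-1 + 12 \left(-18\right)\right)\right)^{2} = \left(-9 - 217\right)^{2} = \left(-226\right)^{2} = 51076$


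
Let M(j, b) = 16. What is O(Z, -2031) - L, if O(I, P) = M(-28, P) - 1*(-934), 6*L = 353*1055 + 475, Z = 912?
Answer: -183595/3 ≈ -61198.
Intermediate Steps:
L = 186445/3 (L = (353*1055 + 475)/6 = (372415 + 475)/6 = (⅙)*372890 = 186445/3 ≈ 62148.)
O(I, P) = 950 (O(I, P) = 16 - 1*(-934) = 16 + 934 = 950)
O(Z, -2031) - L = 950 - 1*186445/3 = 950 - 186445/3 = -183595/3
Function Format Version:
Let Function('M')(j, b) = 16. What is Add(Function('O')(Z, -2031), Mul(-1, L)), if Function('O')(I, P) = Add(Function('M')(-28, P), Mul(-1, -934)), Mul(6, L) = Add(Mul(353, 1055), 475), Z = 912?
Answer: Rational(-183595, 3) ≈ -61198.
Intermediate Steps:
L = Rational(186445, 3) (L = Mul(Rational(1, 6), Add(Mul(353, 1055), 475)) = Mul(Rational(1, 6), Add(372415, 475)) = Mul(Rational(1, 6), 372890) = Rational(186445, 3) ≈ 62148.)
Function('O')(I, P) = 950 (Function('O')(I, P) = Add(16, Mul(-1, -934)) = Add(16, 934) = 950)
Add(Function('O')(Z, -2031), Mul(-1, L)) = Add(950, Mul(-1, Rational(186445, 3))) = Add(950, Rational(-186445, 3)) = Rational(-183595, 3)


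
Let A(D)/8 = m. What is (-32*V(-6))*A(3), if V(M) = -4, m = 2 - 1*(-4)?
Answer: 6144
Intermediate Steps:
m = 6 (m = 2 + 4 = 6)
A(D) = 48 (A(D) = 8*6 = 48)
(-32*V(-6))*A(3) = -32*(-4)*48 = 128*48 = 6144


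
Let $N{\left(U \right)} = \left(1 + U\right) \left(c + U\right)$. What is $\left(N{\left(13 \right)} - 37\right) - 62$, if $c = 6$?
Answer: $167$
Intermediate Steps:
$N{\left(U \right)} = \left(1 + U\right) \left(6 + U\right)$
$\left(N{\left(13 \right)} - 37\right) - 62 = \left(\left(6 + 13^{2} + 7 \cdot 13\right) - 37\right) - 62 = \left(\left(6 + 169 + 91\right) - 37\right) - 62 = \left(266 - 37\right) - 62 = 229 - 62 = 167$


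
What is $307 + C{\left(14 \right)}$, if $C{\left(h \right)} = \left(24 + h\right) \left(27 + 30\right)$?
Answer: $2473$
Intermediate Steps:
$C{\left(h \right)} = 1368 + 57 h$ ($C{\left(h \right)} = \left(24 + h\right) 57 = 1368 + 57 h$)
$307 + C{\left(14 \right)} = 307 + \left(1368 + 57 \cdot 14\right) = 307 + \left(1368 + 798\right) = 307 + 2166 = 2473$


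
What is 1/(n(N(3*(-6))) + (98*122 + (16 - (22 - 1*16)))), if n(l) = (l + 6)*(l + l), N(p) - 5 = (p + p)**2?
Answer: 1/3412780 ≈ 2.9302e-7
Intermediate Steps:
N(p) = 5 + 4*p**2 (N(p) = 5 + (p + p)**2 = 5 + (2*p)**2 = 5 + 4*p**2)
n(l) = 2*l*(6 + l) (n(l) = (6 + l)*(2*l) = 2*l*(6 + l))
1/(n(N(3*(-6))) + (98*122 + (16 - (22 - 1*16)))) = 1/(2*(5 + 4*(3*(-6))**2)*(6 + (5 + 4*(3*(-6))**2)) + (98*122 + (16 - (22 - 1*16)))) = 1/(2*(5 + 4*(-18)**2)*(6 + (5 + 4*(-18)**2)) + (11956 + (16 - (22 - 16)))) = 1/(2*(5 + 4*324)*(6 + (5 + 4*324)) + (11956 + (16 - 1*6))) = 1/(2*(5 + 1296)*(6 + (5 + 1296)) + (11956 + (16 - 6))) = 1/(2*1301*(6 + 1301) + (11956 + 10)) = 1/(2*1301*1307 + 11966) = 1/(3400814 + 11966) = 1/3412780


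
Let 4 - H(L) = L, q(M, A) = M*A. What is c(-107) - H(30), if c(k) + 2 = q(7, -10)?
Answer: -46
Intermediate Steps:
q(M, A) = A*M
c(k) = -72 (c(k) = -2 - 10*7 = -2 - 70 = -72)
H(L) = 4 - L
c(-107) - H(30) = -72 - (4 - 1*30) = -72 - (4 - 30) = -72 - 1*(-26) = -72 + 26 = -46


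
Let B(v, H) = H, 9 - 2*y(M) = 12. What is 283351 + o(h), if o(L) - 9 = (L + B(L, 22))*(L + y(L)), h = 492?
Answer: 535477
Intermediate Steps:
y(M) = -3/2 (y(M) = 9/2 - ½*12 = 9/2 - 6 = -3/2)
o(L) = 9 + (22 + L)*(-3/2 + L) (o(L) = 9 + (L + 22)*(L - 3/2) = 9 + (22 + L)*(-3/2 + L))
283351 + o(h) = 283351 + (-24 + 492² + (41/2)*492) = 283351 + (-24 + 242064 + 10086) = 283351 + 252126 = 535477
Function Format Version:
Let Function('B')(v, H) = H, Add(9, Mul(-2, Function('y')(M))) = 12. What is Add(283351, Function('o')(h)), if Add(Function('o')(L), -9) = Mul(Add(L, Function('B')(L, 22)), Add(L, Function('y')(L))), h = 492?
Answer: 535477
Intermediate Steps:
Function('y')(M) = Rational(-3, 2) (Function('y')(M) = Add(Rational(9, 2), Mul(Rational(-1, 2), 12)) = Add(Rational(9, 2), -6) = Rational(-3, 2))
Function('o')(L) = Add(9, Mul(Add(22, L), Add(Rational(-3, 2), L))) (Function('o')(L) = Add(9, Mul(Add(L, 22), Add(L, Rational(-3, 2)))) = Add(9, Mul(Add(22, L), Add(Rational(-3, 2), L))))
Add(283351, Function('o')(h)) = Add(283351, Add(-24, Pow(492, 2), Mul(Rational(41, 2), 492))) = Add(283351, Add(-24, 242064, 10086)) = Add(283351, 252126) = 535477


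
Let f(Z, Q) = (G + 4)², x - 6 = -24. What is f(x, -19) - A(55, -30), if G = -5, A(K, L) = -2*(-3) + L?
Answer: 25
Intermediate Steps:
A(K, L) = 6 + L
x = -18 (x = 6 - 24 = -18)
f(Z, Q) = 1 (f(Z, Q) = (-5 + 4)² = (-1)² = 1)
f(x, -19) - A(55, -30) = 1 - (6 - 30) = 1 - 1*(-24) = 1 + 24 = 25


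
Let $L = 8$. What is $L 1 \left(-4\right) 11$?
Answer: $-352$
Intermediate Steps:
$L 1 \left(-4\right) 11 = 8 \cdot 1 \left(-4\right) 11 = 8 \left(-4\right) 11 = \left(-32\right) 11 = -352$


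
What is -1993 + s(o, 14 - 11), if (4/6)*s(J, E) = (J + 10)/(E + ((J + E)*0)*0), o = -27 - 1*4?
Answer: -4007/2 ≈ -2003.5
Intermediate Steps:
o = -31 (o = -27 - 4 = -31)
s(J, E) = 3*(10 + J)/(2*E) (s(J, E) = 3*((J + 10)/(E + ((J + E)*0)*0))/2 = 3*((10 + J)/(E + ((E + J)*0)*0))/2 = 3*((10 + J)/(E + 0*0))/2 = 3*((10 + J)/(E + 0))/2 = 3*((10 + J)/E)/2 = 3*(10 + J)/(2*E))
-1993 + s(o, 14 - 11) = -1993 + 3*(10 - 31)/(2*(14 - 11)) = -1993 + (3/2)*(-21)/3 = -1993 + (3/2)*(1/3)*(-21) = -1993 - 21/2 = -4007/2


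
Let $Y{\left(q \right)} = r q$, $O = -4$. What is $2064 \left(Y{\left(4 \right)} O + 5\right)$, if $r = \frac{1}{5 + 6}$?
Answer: $\frac{80496}{11} \approx 7317.8$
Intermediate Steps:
$r = \frac{1}{11} \approx 0.090909$
$Y{\left(q \right)} = \frac{q}{11}$
$2064 \left(Y{\left(4 \right)} O + 5\right) = 2064 \left(\frac{1}{11} \cdot 4 \left(-4\right) + 5\right) = 2064 \left(\frac{4}{11} \left(-4\right) + 5\right) = 2064 \left(- \frac{16}{11} + 5\right) = 2064 \cdot \frac{39}{11} = \frac{80496}{11}$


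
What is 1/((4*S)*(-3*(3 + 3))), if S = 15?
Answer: -1/1080 ≈ -0.00092593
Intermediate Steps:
1/((4*S)*(-3*(3 + 3))) = 1/((4*15)*(-3*(3 + 3))) = 1/(60*(-3*6)) = 1/(60*(-18)) = 1/(-1080) = -1/1080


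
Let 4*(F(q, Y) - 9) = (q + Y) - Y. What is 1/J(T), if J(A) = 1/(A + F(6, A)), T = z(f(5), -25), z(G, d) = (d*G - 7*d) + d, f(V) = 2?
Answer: 221/2 ≈ 110.50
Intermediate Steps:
F(q, Y) = 9 + q/4 (F(q, Y) = 9 + ((q + Y) - Y)/4 = 9 + ((Y + q) - Y)/4 = 9 + q/4)
z(G, d) = -6*d + G*d (z(G, d) = (G*d - 7*d) + d = (-7*d + G*d) + d = -6*d + G*d)
T = 100 (T = -25*(-6 + 2) = -25*(-4) = 100)
J(A) = 1/(21/2 + A) (J(A) = 1/(A + (9 + (¼)*6)) = 1/(A + (9 + 3/2)) = 1/(A + 21/2) = 1/(21/2 + A))
1/J(T) = 1/(2/(21 + 2*100)) = 1/(2/(21 + 200)) = 1/(2/221) = 221/2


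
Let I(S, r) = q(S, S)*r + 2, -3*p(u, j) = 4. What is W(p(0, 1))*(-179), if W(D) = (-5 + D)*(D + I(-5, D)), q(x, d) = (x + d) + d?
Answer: 210862/9 ≈ 23429.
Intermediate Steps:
p(u, j) = -4/3 (p(u, j) = -⅓*4 = -4/3)
q(x, d) = x + 2*d (q(x, d) = (d + x) + d = x + 2*d)
I(S, r) = 2 + 3*S*r (I(S, r) = (S + 2*S)*r + 2 = (3*S)*r + 2 = 3*S*r + 2 = 2 + 3*S*r)
W(D) = (-5 + D)*(2 - 14*D) (W(D) = (-5 + D)*(D + (2 + 3*(-5)*D)) = (-5 + D)*(D + (2 - 15*D)) = (-5 + D)*(2 - 14*D))
W(p(0, 1))*(-179) = (-10 - 14*(-4/3)² + 72*(-4/3))*(-179) = (-10 - 14*16/9 - 96)*(-179) = (-10 - 224/9 - 96)*(-179) = -1178/9*(-179) = 210862/9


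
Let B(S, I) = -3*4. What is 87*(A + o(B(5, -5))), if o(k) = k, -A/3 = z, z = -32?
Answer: 7308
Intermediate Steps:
B(S, I) = -12
A = 96 (A = -3*(-32) = 96)
87*(A + o(B(5, -5))) = 87*(96 - 12) = 87*84 = 7308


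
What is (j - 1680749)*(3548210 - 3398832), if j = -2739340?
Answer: -660264054642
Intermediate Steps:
(j - 1680749)*(3548210 - 3398832) = (-2739340 - 1680749)*(3548210 - 3398832) = -4420089*149378 = -660264054642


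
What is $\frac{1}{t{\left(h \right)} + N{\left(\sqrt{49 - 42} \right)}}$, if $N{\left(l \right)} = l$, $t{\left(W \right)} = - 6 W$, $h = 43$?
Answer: $- \frac{258}{66557} - \frac{\sqrt{7}}{66557} \approx -0.0039161$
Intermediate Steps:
$\frac{1}{t{\left(h \right)} + N{\left(\sqrt{49 - 42} \right)}} = \frac{1}{\left(-6\right) 43 + \sqrt{49 - 42}} = \frac{1}{-258 + \sqrt{7}}$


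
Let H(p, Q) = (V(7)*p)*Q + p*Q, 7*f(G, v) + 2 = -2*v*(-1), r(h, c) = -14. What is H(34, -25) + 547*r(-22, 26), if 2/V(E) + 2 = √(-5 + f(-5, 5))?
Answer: -88828/11 + 1020*I*√21/11 ≈ -8075.3 + 424.93*I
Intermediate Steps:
f(G, v) = -2/7 + 2*v/7 (f(G, v) = -2/7 + (-2*v*(-1))/7 = -2/7 + (2*v)/7 = -2/7 + 2*v/7)
V(E) = 2/(-2 + 3*I*√21/7) (V(E) = 2/(-2 + √(-5 + (-2/7 + (2/7)*5))) = 2/(-2 + √(-5 + (-2/7 + 10/7))) = 2/(-2 + √(-5 + 8/7)) = 2/(-2 + √(-27/7)) = 2/(-2 + 3*I*√21/7))
H(p, Q) = Q*p + Q*p*(-28/55 - 6*I*√21/55) (H(p, Q) = ((-28/55 - 6*I*√21/55)*p)*Q + p*Q = (p*(-28/55 - 6*I*√21/55))*Q + Q*p = Q*p*(-28/55 - 6*I*√21/55) + Q*p = Q*p + Q*p*(-28/55 - 6*I*√21/55))
H(34, -25) + 547*r(-22, 26) = (3/55)*(-25)*34*(9 - 2*I*√21) + 547*(-14) = (-4590/11 + 1020*I*√21/11) - 7658 = -88828/11 + 1020*I*√21/11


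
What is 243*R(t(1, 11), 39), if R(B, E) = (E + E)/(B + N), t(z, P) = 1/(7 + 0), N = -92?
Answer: -132678/643 ≈ -206.34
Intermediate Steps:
t(z, P) = ⅐ (t(z, P) = 1/7 = ⅐)
R(B, E) = 2*E/(-92 + B) (R(B, E) = (E + E)/(B - 92) = (2*E)/(-92 + B) = 2*E/(-92 + B))
243*R(t(1, 11), 39) = 243*(2*39/(-92 + ⅐)) = 243*(2*39/(-643/7)) = 243*(2*39*(-7/643)) = 243*(-546/643) = -132678/643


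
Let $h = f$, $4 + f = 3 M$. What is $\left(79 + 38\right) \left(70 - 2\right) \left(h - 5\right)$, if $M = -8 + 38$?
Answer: $644436$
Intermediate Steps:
$M = 30$
$f = 86$ ($f = -4 + 3 \cdot 30 = -4 + 90 = 86$)
$h = 86$
$\left(79 + 38\right) \left(70 - 2\right) \left(h - 5\right) = \left(79 + 38\right) \left(70 - 2\right) \left(86 - 5\right) = 117 \cdot 68 \cdot 81 = 7956 \cdot 81 = 644436$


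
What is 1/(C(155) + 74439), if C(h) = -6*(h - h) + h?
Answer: 1/74594 ≈ 1.3406e-5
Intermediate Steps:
C(h) = h (C(h) = -6*0 + h = 0 + h = h)
1/(C(155) + 74439) = 1/(155 + 74439) = 1/74594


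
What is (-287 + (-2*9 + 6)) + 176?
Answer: -123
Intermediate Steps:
(-287 + (-2*9 + 6)) + 176 = (-287 + (-18 + 6)) + 176 = (-287 - 12) + 176 = -299 + 176 = -123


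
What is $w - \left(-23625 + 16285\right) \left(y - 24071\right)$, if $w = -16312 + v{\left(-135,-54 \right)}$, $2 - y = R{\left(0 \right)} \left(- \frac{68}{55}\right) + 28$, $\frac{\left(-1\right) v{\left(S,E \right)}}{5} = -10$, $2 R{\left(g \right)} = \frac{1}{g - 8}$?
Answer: $- \frac{1945776901}{11} \approx -1.7689 \cdot 10^{8}$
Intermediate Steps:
$R{\left(g \right)} = \frac{1}{2 \left(-8 + g\right)}$ ($R{\left(g \right)} = \frac{1}{2 \left(g - 8\right)} = \frac{1}{2 \left(-8 + g\right)}$)
$v{\left(S,E \right)} = 50$ ($v{\left(S,E \right)} = \left(-5\right) \left(-10\right) = 50$)
$y = - \frac{5737}{220}$ ($y = 2 - \left(\frac{1}{2 \left(-8 + 0\right)} \left(- \frac{68}{55}\right) + 28\right) = 2 - \left(\frac{1}{2 \left(-8\right)} \left(\left(-68\right) \frac{1}{55}\right) + 28\right) = 2 - \left(\frac{1}{2} \left(- \frac{1}{8}\right) \left(- \frac{68}{55}\right) + 28\right) = 2 - \left(\left(- \frac{1}{16}\right) \left(- \frac{68}{55}\right) + 28\right) = 2 - \left(\frac{17}{220} + 28\right) = 2 - \frac{6177}{220} = - \frac{5737}{220} \approx -26.077$)
$w = -16262$ ($w = -16312 + 50 = -16262$)
$w - \left(-23625 + 16285\right) \left(y - 24071\right) = -16262 - \left(-23625 + 16285\right) \left(- \frac{5737}{220} - 24071\right) = -16262 - \left(-7340\right) \left(- \frac{5301357}{220}\right) = -16262 - \frac{1945598019}{11} = - \frac{1945776901}{11}$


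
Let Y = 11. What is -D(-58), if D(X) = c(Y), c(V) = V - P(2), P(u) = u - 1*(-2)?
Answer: -7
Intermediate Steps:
P(u) = 2 + u (P(u) = u + 2 = 2 + u)
c(V) = -4 + V (c(V) = V - (2 + 2) = V - 1*4 = V - 4 = -4 + V)
D(X) = 7 (D(X) = -4 + 11 = 7)
-D(-58) = -1*7 = -7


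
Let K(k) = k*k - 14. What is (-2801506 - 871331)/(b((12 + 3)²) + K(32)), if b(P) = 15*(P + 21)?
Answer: -3672837/4700 ≈ -781.46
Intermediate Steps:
K(k) = -14 + k² (K(k) = k² - 14 = -14 + k²)
b(P) = 315 + 15*P (b(P) = 15*(21 + P) = 315 + 15*P)
(-2801506 - 871331)/(b((12 + 3)²) + K(32)) = (-2801506 - 871331)/((315 + 15*(12 + 3)²) + (-14 + 32²)) = -3672837/((315 + 15*15²) + (-14 + 1024)) = -3672837/((315 + 15*225) + 1010) = -3672837/((315 + 3375) + 1010) = -3672837/(3690 + 1010) = -3672837/4700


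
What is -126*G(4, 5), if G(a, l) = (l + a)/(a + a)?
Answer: -567/4 ≈ -141.75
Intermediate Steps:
G(a, l) = (a + l)/(2*a) (G(a, l) = (a + l)/((2*a)) = (a + l)*(1/(2*a)) = (a + l)/(2*a))
-126*G(4, 5) = -63*(4 + 5)/4 = -63*9/4 = -126*9/8 = -567/4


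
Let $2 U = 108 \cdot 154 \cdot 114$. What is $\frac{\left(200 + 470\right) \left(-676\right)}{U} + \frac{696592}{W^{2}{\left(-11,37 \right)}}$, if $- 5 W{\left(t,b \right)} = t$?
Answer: $\frac{187609017635}{1303533} \approx 1.4392 \cdot 10^{5}$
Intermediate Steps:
$W{\left(t,b \right)} = - \frac{t}{5}$
$U = 948024$ ($U = \frac{108 \cdot 154 \cdot 114}{2} = \frac{16632 \cdot 114}{2} = \frac{1}{2} \cdot 1896048 = 948024$)
$\frac{\left(200 + 470\right) \left(-676\right)}{U} + \frac{696592}{W^{2}{\left(-11,37 \right)}} = \frac{\left(200 + 470\right) \left(-676\right)}{948024} + \frac{696592}{\left(\left(- \frac{1}{5}\right) \left(-11\right)\right)^{2}} = 670 \left(-676\right) \frac{1}{948024} + \frac{696592}{\left(\frac{11}{5}\right)^{2}} = \left(-452920\right) \frac{1}{948024} + \frac{696592}{\frac{121}{25}} = - \frac{56615}{118503} + 696592 \cdot \frac{25}{121} = - \frac{56615}{118503} + \frac{17414800}{121} = \frac{187609017635}{1303533}$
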